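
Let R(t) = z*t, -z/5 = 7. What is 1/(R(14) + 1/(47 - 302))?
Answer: -255/124951 ≈ -0.0020408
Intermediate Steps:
z = -35 (z = -5*7 = -35)
R(t) = -35*t
1/(R(14) + 1/(47 - 302)) = 1/(-35*14 + 1/(47 - 302)) = 1/(-490 + 1/(-255)) = 1/(-490 - 1/255) = 1/(-124951/255) = -255/124951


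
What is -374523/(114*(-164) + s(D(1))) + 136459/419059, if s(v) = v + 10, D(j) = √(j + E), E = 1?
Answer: 1490181468051274/73160701857523 + 374523*√2/349166594 ≈ 20.370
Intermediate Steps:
D(j) = √(1 + j) (D(j) = √(j + 1) = √(1 + j))
s(v) = 10 + v
-374523/(114*(-164) + s(D(1))) + 136459/419059 = -374523/(114*(-164) + (10 + √(1 + 1))) + 136459/419059 = -374523/(-18696 + (10 + √2)) + 136459*(1/419059) = -374523/(-18686 + √2) + 136459/419059 = 136459/419059 - 374523/(-18686 + √2)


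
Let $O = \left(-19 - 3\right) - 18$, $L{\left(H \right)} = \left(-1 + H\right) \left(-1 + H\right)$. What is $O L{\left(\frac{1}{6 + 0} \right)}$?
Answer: $- \frac{250}{9} \approx -27.778$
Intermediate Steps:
$L{\left(H \right)} = \left(-1 + H\right)^{2}$
$O = -40$ ($O = -22 - 18 = -40$)
$O L{\left(\frac{1}{6 + 0} \right)} = - 40 \left(-1 + \frac{1}{6 + 0}\right)^{2} = - 40 \left(-1 + \frac{1}{6}\right)^{2} = - 40 \left(- \frac{5}{6}\right)^{2} = \left(-40\right) \frac{25}{36} = - \frac{250}{9}$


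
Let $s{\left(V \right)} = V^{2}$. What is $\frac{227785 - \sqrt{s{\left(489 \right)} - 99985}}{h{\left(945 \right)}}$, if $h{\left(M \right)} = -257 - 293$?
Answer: $- \frac{45557}{110} + \frac{4 \sqrt{2174}}{275} \approx -413.48$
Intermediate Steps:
$h{\left(M \right)} = -550$
$\frac{227785 - \sqrt{s{\left(489 \right)} - 99985}}{h{\left(945 \right)}} = \frac{227785 - \sqrt{489^{2} - 99985}}{-550} = \left(227785 - \sqrt{239121 - 99985}\right) \left(- \frac{1}{550}\right) = \left(227785 - \sqrt{139136}\right) \left(- \frac{1}{550}\right) = \left(227785 - 8 \sqrt{2174}\right) \left(- \frac{1}{550}\right) = - \frac{45557}{110} + \frac{4 \sqrt{2174}}{275}$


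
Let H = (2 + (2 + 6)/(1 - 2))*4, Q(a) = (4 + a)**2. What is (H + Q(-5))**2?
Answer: 529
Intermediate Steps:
H = -24 (H = (2 + 8/(-1))*4 = (2 + 8*(-1))*4 = (2 - 8)*4 = -6*4 = -24)
(H + Q(-5))**2 = (-24 + (4 - 5)**2)**2 = (-24 + (-1)**2)**2 = (-24 + 1)**2 = (-23)**2 = 529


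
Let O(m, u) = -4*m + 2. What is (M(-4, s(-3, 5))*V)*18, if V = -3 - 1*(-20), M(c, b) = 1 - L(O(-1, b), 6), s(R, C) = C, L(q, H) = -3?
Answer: 1224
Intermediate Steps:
O(m, u) = 2 - 4*m
M(c, b) = 4 (M(c, b) = 1 - 1*(-3) = 1 + 3 = 4)
V = 17 (V = -3 + 20 = 17)
(M(-4, s(-3, 5))*V)*18 = (4*17)*18 = 68*18 = 1224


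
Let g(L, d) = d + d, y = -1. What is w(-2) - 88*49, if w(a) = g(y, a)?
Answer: -4316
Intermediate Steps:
g(L, d) = 2*d
w(a) = 2*a
w(-2) - 88*49 = 2*(-2) - 88*49 = -4 - 4312 = -4316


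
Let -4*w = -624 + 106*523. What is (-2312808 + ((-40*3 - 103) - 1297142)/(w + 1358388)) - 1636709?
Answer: -10621711179503/2689369 ≈ -3.9495e+6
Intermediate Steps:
w = -27407/2 (w = -(-624 + 106*523)/4 = -(-624 + 55438)/4 = -¼*54814 = -27407/2 ≈ -13704.)
(-2312808 + ((-40*3 - 103) - 1297142)/(w + 1358388)) - 1636709 = (-2312808 + ((-40*3 - 103) - 1297142)/(-27407/2 + 1358388)) - 1636709 = (-2312808 + ((-120 - 103) - 1297142)/(2689369/2)) - 1636709 = (-2312808 + (-223 - 1297142)*(2/2689369)) - 1636709 = (-2312808 - 1297365*2/2689369) - 1636709 = (-2312808 - 2594730/2689369) - 1636709 = -6219996732882/2689369 - 1636709 = -10621711179503/2689369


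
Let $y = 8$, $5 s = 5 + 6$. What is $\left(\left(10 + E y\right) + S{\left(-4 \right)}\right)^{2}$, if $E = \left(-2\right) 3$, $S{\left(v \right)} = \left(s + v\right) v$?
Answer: $\frac{23716}{25} \approx 948.64$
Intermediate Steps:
$s = \frac{11}{5}$ ($s = \frac{5 + 6}{5} = \frac{1}{5} \cdot 11 = \frac{11}{5} \approx 2.2$)
$S{\left(v \right)} = v \left(\frac{11}{5} + v\right)$ ($S{\left(v \right)} = \left(\frac{11}{5} + v\right) v = v \left(\frac{11}{5} + v\right)$)
$E = -6$
$\left(\left(10 + E y\right) + S{\left(-4 \right)}\right)^{2} = \left(\left(10 - 48\right) + \frac{1}{5} \left(-4\right) \left(11 + 5 \left(-4\right)\right)\right)^{2} = \left(\left(10 - 48\right) + \frac{1}{5} \left(-4\right) \left(11 - 20\right)\right)^{2} = \left(-38 + \frac{1}{5} \left(-4\right) \left(-9\right)\right)^{2} = \left(-38 + \frac{36}{5}\right)^{2} = \left(- \frac{154}{5}\right)^{2} = \frac{23716}{25}$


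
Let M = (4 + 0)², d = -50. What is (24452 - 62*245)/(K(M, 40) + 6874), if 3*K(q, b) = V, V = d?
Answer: 13893/10286 ≈ 1.3507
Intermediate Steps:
V = -50
M = 16 (M = 4² = 16)
K(q, b) = -50/3 (K(q, b) = (⅓)*(-50) = -50/3)
(24452 - 62*245)/(K(M, 40) + 6874) = (24452 - 62*245)/(-50/3 + 6874) = (24452 - 15190)/(20572/3) = 9262*(3/20572) = 13893/10286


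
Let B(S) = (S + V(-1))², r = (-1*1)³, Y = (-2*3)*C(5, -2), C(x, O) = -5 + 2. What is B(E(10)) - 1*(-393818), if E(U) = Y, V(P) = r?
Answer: 394107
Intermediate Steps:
C(x, O) = -3
Y = 18 (Y = -2*3*(-3) = -6*(-3) = 18)
r = -1 (r = (-1)³ = -1)
V(P) = -1
E(U) = 18
B(S) = (-1 + S)² (B(S) = (S - 1)² = (-1 + S)²)
B(E(10)) - 1*(-393818) = (-1 + 18)² - 1*(-393818) = 17² + 393818 = 289 + 393818 = 394107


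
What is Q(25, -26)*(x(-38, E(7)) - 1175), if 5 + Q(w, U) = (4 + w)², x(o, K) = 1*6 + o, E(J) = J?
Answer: -1009052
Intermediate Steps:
x(o, K) = 6 + o
Q(w, U) = -5 + (4 + w)²
Q(25, -26)*(x(-38, E(7)) - 1175) = (-5 + (4 + 25)²)*((6 - 38) - 1175) = (-5 + 29²)*(-32 - 1175) = (-5 + 841)*(-1207) = 836*(-1207) = -1009052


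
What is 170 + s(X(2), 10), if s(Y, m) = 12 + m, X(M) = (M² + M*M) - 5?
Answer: 192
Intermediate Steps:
X(M) = -5 + 2*M² (X(M) = (M² + M²) - 5 = 2*M² - 5 = -5 + 2*M²)
170 + s(X(2), 10) = 170 + (12 + 10) = 170 + 22 = 192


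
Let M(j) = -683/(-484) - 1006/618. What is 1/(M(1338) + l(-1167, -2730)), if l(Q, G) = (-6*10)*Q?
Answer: 149556/10471878715 ≈ 1.4282e-5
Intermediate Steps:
M(j) = -32405/149556 (M(j) = -683*(-1/484) - 1006*1/618 = 683/484 - 503/309 = -32405/149556)
l(Q, G) = -60*Q
1/(M(1338) + l(-1167, -2730)) = 1/(-32405/149556 - 60*(-1167)) = 1/(-32405/149556 + 70020) = 1/(10471878715/149556) = 149556/10471878715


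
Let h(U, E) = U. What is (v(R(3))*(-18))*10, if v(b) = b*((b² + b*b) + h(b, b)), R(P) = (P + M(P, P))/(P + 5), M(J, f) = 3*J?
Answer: -1620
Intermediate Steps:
R(P) = 4*P/(5 + P) (R(P) = (P + 3*P)/(P + 5) = (4*P)/(5 + P) = 4*P/(5 + P))
v(b) = b*(b + 2*b²) (v(b) = b*((b² + b*b) + b) = b*((b² + b²) + b) = b*(2*b² + b) = b*(b + 2*b²))
(v(R(3))*(-18))*10 = (((4*3/(5 + 3))²*(1 + 2*(4*3/(5 + 3))))*(-18))*10 = (((4*3/8)²*(1 + 2*(4*3/8)))*(-18))*10 = (((4*3*(⅛))²*(1 + 2*(4*3*(⅛))))*(-18))*10 = (((3/2)²*(1 + 2*(3/2)))*(-18))*10 = ((9*(1 + 3)/4)*(-18))*10 = (((9/4)*4)*(-18))*10 = (9*(-18))*10 = -162*10 = -1620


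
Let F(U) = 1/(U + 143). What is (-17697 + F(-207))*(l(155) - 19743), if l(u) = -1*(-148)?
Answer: 22193473355/64 ≈ 3.4677e+8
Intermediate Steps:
F(U) = 1/(143 + U)
l(u) = 148
(-17697 + F(-207))*(l(155) - 19743) = (-17697 + 1/(143 - 207))*(148 - 19743) = (-17697 + 1/(-64))*(-19595) = (-17697 - 1/64)*(-19595) = -1132609/64*(-19595) = 22193473355/64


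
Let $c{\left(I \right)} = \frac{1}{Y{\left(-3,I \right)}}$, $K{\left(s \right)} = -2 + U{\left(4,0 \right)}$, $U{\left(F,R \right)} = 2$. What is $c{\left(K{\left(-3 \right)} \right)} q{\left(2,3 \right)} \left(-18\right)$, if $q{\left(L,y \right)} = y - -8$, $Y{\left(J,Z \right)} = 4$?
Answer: $- \frac{99}{2} \approx -49.5$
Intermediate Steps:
$K{\left(s \right)} = 0$ ($K{\left(s \right)} = -2 + 2 = 0$)
$q{\left(L,y \right)} = 8 + y$ ($q{\left(L,y \right)} = y + 8 = 8 + y$)
$c{\left(I \right)} = \frac{1}{4}$
$c{\left(K{\left(-3 \right)} \right)} q{\left(2,3 \right)} \left(-18\right) = \frac{8 + 3}{4} \left(-18\right) = \frac{1}{4} \cdot 11 \left(-18\right) = \frac{11}{4} \left(-18\right) = - \frac{99}{2}$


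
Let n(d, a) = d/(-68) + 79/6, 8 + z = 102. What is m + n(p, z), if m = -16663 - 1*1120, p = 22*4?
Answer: -1812655/102 ≈ -17771.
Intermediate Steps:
z = 94 (z = -8 + 102 = 94)
p = 88
m = -17783 (m = -16663 - 1120 = -17783)
n(d, a) = 79/6 - d/68 (n(d, a) = d*(-1/68) + 79*(⅙) = -d/68 + 79/6 = 79/6 - d/68)
m + n(p, z) = -17783 + (79/6 - 1/68*88) = -17783 + (79/6 - 22/17) = -17783 + 1211/102 = -1812655/102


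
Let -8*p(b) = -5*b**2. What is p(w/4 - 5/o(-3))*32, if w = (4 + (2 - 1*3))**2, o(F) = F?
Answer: 11045/36 ≈ 306.81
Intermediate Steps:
w = 9 (w = (4 + (2 - 3))**2 = (4 - 1)**2 = 3**2 = 9)
p(b) = 5*b**2/8 (p(b) = -(-5)*b**2/8 = 5*b**2/8)
p(w/4 - 5/o(-3))*32 = (5*(9/4 - 5/(-3))**2/8)*32 = (5*(9*(1/4) - 5*(-1/3))**2/8)*32 = (5*(9/4 + 5/3)**2/8)*32 = (5*(47/12)**2/8)*32 = ((5/8)*(2209/144))*32 = (11045/1152)*32 = 11045/36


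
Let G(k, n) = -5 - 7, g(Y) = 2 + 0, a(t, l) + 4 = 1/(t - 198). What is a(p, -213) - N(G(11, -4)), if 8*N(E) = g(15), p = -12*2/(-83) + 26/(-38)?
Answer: -5325081/1251476 ≈ -4.2550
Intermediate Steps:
p = -623/1577 (p = -24*(-1/83) + 26*(-1/38) = 24/83 - 13/19 = -623/1577 ≈ -0.39505)
a(t, l) = -4 + 1/(-198 + t) (a(t, l) = -4 + 1/(t - 198) = -4 + 1/(-198 + t))
g(Y) = 2
G(k, n) = -12
N(E) = ¼ (N(E) = (⅛)*2 = ¼)
a(p, -213) - N(G(11, -4)) = (793 - 4*(-623/1577))/(-198 - 623/1577) - 1*¼ = (793 + 2492/1577)/(-312869/1577) - ¼ = -1577/312869*1253053/1577 - ¼ = -1253053/312869 - ¼ = -5325081/1251476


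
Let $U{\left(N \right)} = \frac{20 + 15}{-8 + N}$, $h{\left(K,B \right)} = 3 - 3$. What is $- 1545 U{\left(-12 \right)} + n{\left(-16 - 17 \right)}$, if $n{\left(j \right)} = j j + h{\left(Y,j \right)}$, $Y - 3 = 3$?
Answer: $\frac{15171}{4} \approx 3792.8$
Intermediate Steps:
$Y = 6$ ($Y = 3 + 3 = 6$)
$h{\left(K,B \right)} = 0$ ($h{\left(K,B \right)} = 3 - 3 = 0$)
$n{\left(j \right)} = j^{2}$ ($n{\left(j \right)} = j j + 0 = j^{2} + 0 = j^{2}$)
$U{\left(N \right)} = \frac{35}{-8 + N}$
$- 1545 U{\left(-12 \right)} + n{\left(-16 - 17 \right)} = - 1545 \frac{35}{-8 - 12} + \left(-16 - 17\right)^{2} = - 1545 \frac{35}{-20} + \left(-33\right)^{2} = - 1545 \cdot 35 \left(- \frac{1}{20}\right) + 1089 = \left(-1545\right) \left(- \frac{7}{4}\right) + 1089 = \frac{10815}{4} + 1089 = \frac{15171}{4}$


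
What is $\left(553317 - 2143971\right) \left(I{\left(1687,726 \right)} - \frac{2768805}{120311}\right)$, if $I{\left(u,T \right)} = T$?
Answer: $- \frac{134532713135574}{120311} \approx -1.1182 \cdot 10^{9}$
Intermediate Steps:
$\left(553317 - 2143971\right) \left(I{\left(1687,726 \right)} - \frac{2768805}{120311}\right) = \left(553317 - 2143971\right) \left(726 - \frac{2768805}{120311}\right) = - 1590654 \left(726 - \frac{2768805}{120311}\right) = \left(-1590654\right) \frac{84576981}{120311} = - \frac{134532713135574}{120311}$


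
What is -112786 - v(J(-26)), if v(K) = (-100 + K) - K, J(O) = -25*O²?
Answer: -112686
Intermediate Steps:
v(K) = -100
-112786 - v(J(-26)) = -112786 - 1*(-100) = -112786 + 100 = -112686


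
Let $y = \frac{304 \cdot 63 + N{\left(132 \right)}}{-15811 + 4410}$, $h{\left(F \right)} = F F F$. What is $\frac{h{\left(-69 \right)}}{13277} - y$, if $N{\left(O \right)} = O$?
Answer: $- \frac{3489297441}{151371077} \approx -23.051$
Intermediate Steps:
$h{\left(F \right)} = F^{3}$ ($h{\left(F \right)} = F^{2} F = F^{3}$)
$y = - \frac{19284}{11401}$ ($y = \frac{304 \cdot 63 + 132}{-15811 + 4410} = \frac{19152 + 132}{-11401} = 19284 \left(- \frac{1}{11401}\right) = - \frac{19284}{11401} \approx -1.6914$)
$\frac{h{\left(-69 \right)}}{13277} - y = \frac{\left(-69\right)^{3}}{13277} - - \frac{19284}{11401} = \left(-328509\right) \frac{1}{13277} + \frac{19284}{11401} = - \frac{328509}{13277} + \frac{19284}{11401} = - \frac{3489297441}{151371077}$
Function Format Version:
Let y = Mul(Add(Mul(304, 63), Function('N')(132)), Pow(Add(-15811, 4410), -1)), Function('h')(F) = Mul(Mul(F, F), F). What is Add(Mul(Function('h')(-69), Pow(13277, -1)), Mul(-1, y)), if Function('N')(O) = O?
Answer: Rational(-3489297441, 151371077) ≈ -23.051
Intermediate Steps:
Function('h')(F) = Pow(F, 3) (Function('h')(F) = Mul(Pow(F, 2), F) = Pow(F, 3))
y = Rational(-19284, 11401) (y = Mul(Add(Mul(304, 63), 132), Pow(Add(-15811, 4410), -1)) = Mul(Add(19152, 132), Pow(-11401, -1)) = Mul(19284, Rational(-1, 11401)) = Rational(-19284, 11401) ≈ -1.6914)
Add(Mul(Function('h')(-69), Pow(13277, -1)), Mul(-1, y)) = Add(Mul(Pow(-69, 3), Pow(13277, -1)), Mul(-1, Rational(-19284, 11401))) = Add(Mul(-328509, Rational(1, 13277)), Rational(19284, 11401)) = Add(Rational(-328509, 13277), Rational(19284, 11401)) = Rational(-3489297441, 151371077)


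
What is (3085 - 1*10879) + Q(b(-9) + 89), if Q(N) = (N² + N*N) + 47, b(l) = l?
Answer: 5053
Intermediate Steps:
Q(N) = 47 + 2*N² (Q(N) = (N² + N²) + 47 = 2*N² + 47 = 47 + 2*N²)
(3085 - 1*10879) + Q(b(-9) + 89) = (3085 - 1*10879) + (47 + 2*(-9 + 89)²) = (3085 - 10879) + (47 + 2*80²) = -7794 + (47 + 2*6400) = -7794 + (47 + 12800) = -7794 + 12847 = 5053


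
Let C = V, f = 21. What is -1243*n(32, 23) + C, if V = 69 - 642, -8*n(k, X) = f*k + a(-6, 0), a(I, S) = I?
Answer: 411627/4 ≈ 1.0291e+5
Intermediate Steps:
n(k, X) = ¾ - 21*k/8 (n(k, X) = -(21*k - 6)/8 = -(-6 + 21*k)/8 = ¾ - 21*k/8)
V = -573
C = -573
-1243*n(32, 23) + C = -1243*(¾ - 21/8*32) - 573 = -1243*(¾ - 84) - 573 = -1243*(-333/4) - 573 = 413919/4 - 573 = 411627/4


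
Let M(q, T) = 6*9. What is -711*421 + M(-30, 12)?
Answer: -299277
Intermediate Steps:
M(q, T) = 54
-711*421 + M(-30, 12) = -711*421 + 54 = -299331 + 54 = -299277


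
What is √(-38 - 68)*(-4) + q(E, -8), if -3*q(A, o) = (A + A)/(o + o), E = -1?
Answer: -1/24 - 4*I*√106 ≈ -0.041667 - 41.182*I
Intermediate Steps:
q(A, o) = -A/(3*o) (q(A, o) = -(A + A)/(3*(o + o)) = -2*A/(3*(2*o)) = -2*A*1/(2*o)/3 = -A/(3*o))
√(-38 - 68)*(-4) + q(E, -8) = √(-38 - 68)*(-4) - ⅓*(-1)/(-8) = √(-106)*(-4) - ⅓*(-1)*(-⅛) = (I*√106)*(-4) - 1/24 = -4*I*√106 - 1/24 = -1/24 - 4*I*√106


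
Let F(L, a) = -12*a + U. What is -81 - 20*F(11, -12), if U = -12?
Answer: -2721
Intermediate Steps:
F(L, a) = -12 - 12*a (F(L, a) = -12*a - 12 = -12 - 12*a)
-81 - 20*F(11, -12) = -81 - 20*(-12 - 12*(-12)) = -81 - 20*(-12 + 144) = -81 - 20*132 = -81 - 2640 = -2721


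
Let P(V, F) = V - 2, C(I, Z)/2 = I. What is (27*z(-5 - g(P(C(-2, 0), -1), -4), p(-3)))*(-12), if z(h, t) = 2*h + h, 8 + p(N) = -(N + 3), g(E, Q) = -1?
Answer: 3888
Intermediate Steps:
C(I, Z) = 2*I
P(V, F) = -2 + V
p(N) = -11 - N (p(N) = -8 - (N + 3) = -8 - (3 + N) = -8 + (-3 - N) = -11 - N)
z(h, t) = 3*h
(27*z(-5 - g(P(C(-2, 0), -1), -4), p(-3)))*(-12) = (27*(3*(-5 - 1*(-1))))*(-12) = (27*(3*(-5 + 1)))*(-12) = (27*(3*(-4)))*(-12) = (27*(-12))*(-12) = -324*(-12) = 3888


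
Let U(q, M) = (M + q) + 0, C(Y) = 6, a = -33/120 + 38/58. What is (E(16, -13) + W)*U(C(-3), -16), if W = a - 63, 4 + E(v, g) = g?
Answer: 92359/116 ≈ 796.20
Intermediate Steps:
E(v, g) = -4 + g
a = 441/1160 (a = -33*1/120 + 38*(1/58) = -11/40 + 19/29 = 441/1160 ≈ 0.38017)
U(q, M) = M + q
W = -72639/1160 (W = 441/1160 - 63 = -72639/1160 ≈ -62.620)
(E(16, -13) + W)*U(C(-3), -16) = ((-4 - 13) - 72639/1160)*(-16 + 6) = (-17 - 72639/1160)*(-10) = -92359/1160*(-10) = 92359/116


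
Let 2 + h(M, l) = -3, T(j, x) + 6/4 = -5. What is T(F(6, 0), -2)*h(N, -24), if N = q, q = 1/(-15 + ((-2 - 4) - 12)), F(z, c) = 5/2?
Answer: 65/2 ≈ 32.500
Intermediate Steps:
F(z, c) = 5/2 (F(z, c) = 5*(½) = 5/2)
q = -1/33 (q = 1/(-15 + (-6 - 12)) = 1/(-15 - 18) = 1/(-33) = -1/33 ≈ -0.030303)
N = -1/33 ≈ -0.030303
T(j, x) = -13/2 (T(j, x) = -3/2 - 5 = -13/2)
h(M, l) = -5 (h(M, l) = -2 - 3 = -5)
T(F(6, 0), -2)*h(N, -24) = -13/2*(-5) = 65/2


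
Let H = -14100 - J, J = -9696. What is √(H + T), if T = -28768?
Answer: 2*I*√8293 ≈ 182.13*I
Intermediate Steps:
H = -4404 (H = -14100 - 1*(-9696) = -14100 + 9696 = -4404)
√(H + T) = √(-4404 - 28768) = √(-33172) = 2*I*√8293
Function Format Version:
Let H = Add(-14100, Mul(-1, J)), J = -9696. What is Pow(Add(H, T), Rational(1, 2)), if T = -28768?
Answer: Mul(2, I, Pow(8293, Rational(1, 2))) ≈ Mul(182.13, I)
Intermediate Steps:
H = -4404 (H = Add(-14100, Mul(-1, -9696)) = Add(-14100, 9696) = -4404)
Pow(Add(H, T), Rational(1, 2)) = Pow(Add(-4404, -28768), Rational(1, 2)) = Pow(-33172, Rational(1, 2)) = Mul(2, I, Pow(8293, Rational(1, 2)))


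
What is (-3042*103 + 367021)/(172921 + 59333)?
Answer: 53695/232254 ≈ 0.23119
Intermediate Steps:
(-3042*103 + 367021)/(172921 + 59333) = (-313326 + 367021)/232254 = 53695*(1/232254) = 53695/232254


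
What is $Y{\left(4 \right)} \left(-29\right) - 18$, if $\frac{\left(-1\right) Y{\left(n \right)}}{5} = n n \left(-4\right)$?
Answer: $-9298$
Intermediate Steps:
$Y{\left(n \right)} = 20 n^{2}$ ($Y{\left(n \right)} = - 5 n n \left(-4\right) = - 5 n^{2} \left(-4\right) = - 5 \left(- 4 n^{2}\right) = 20 n^{2}$)
$Y{\left(4 \right)} \left(-29\right) - 18 = 20 \cdot 4^{2} \left(-29\right) - 18 = 20 \cdot 16 \left(-29\right) - 18 = 320 \left(-29\right) - 18 = -9280 - 18 = -9298$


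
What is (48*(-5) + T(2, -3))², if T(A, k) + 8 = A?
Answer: 60516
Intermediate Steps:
T(A, k) = -8 + A
(48*(-5) + T(2, -3))² = (48*(-5) + (-8 + 2))² = (-240 - 6)² = (-246)² = 60516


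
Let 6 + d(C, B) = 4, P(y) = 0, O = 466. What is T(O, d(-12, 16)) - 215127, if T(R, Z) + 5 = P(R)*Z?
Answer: -215132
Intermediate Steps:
d(C, B) = -2 (d(C, B) = -6 + 4 = -2)
T(R, Z) = -5 (T(R, Z) = -5 + 0*Z = -5 + 0 = -5)
T(O, d(-12, 16)) - 215127 = -5 - 215127 = -215132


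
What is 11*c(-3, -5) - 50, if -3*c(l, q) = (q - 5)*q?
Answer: -700/3 ≈ -233.33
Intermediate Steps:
c(l, q) = -q*(-5 + q)/3 (c(l, q) = -(q - 5)*q/3 = -(-5 + q)*q/3 = -q*(-5 + q)/3)
11*c(-3, -5) - 50 = 11*((⅓)*(-5)*(5 - 1*(-5))) - 50 = 11*((⅓)*(-5)*(5 + 5)) - 50 = 11*((⅓)*(-5)*10) - 50 = 11*(-50/3) - 50 = -550/3 - 50 = -700/3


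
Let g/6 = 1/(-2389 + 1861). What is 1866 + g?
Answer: 164207/88 ≈ 1866.0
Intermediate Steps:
g = -1/88 (g = 6/(-2389 + 1861) = 6/(-528) = 6*(-1/528) = -1/88 ≈ -0.011364)
1866 + g = 1866 - 1/88 = 164207/88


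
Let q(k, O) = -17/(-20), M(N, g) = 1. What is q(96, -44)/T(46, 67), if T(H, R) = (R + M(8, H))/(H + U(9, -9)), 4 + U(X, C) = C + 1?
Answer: 17/40 ≈ 0.42500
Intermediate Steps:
U(X, C) = -3 + C (U(X, C) = -4 + (C + 1) = -4 + (1 + C) = -3 + C)
q(k, O) = 17/20 (q(k, O) = -17*(-1/20) = 17/20)
T(H, R) = (1 + R)/(-12 + H) (T(H, R) = (R + 1)/(H + (-3 - 9)) = (1 + R)/(H - 12) = (1 + R)/(-12 + H))
q(96, -44)/T(46, 67) = 17/(20*(((1 + 67)/(-12 + 46)))) = 17/(20*((68/34))) = 17/(20*(((1/34)*68))) = (17/20)/2 = (17/20)*(½) = 17/40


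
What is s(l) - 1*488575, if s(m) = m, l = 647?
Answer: -487928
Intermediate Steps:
s(l) - 1*488575 = 647 - 1*488575 = 647 - 488575 = -487928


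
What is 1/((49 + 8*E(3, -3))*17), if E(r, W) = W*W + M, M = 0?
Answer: 1/2057 ≈ 0.00048614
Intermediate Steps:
E(r, W) = W² (E(r, W) = W*W + 0 = W² + 0 = W²)
1/((49 + 8*E(3, -3))*17) = 1/((49 + 8*(-3)²)*17) = 1/((49 + 8*9)*17) = 1/((49 + 72)*17) = 1/(121*17) = 1/2057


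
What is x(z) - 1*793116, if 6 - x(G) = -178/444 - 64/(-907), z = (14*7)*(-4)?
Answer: -159695804425/201354 ≈ -7.9311e+5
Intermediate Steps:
z = -392 (z = 98*(-4) = -392)
x(G) = 1274639/201354 (x(G) = 6 - (-178/444 - 64/(-907)) = 6 - (-178*1/444 - 64*(-1/907)) = 6 - (-89/222 + 64/907) = 6 - 1*(-66515/201354) = 6 + 66515/201354 = 1274639/201354)
x(z) - 1*793116 = 1274639/201354 - 1*793116 = 1274639/201354 - 793116 = -159695804425/201354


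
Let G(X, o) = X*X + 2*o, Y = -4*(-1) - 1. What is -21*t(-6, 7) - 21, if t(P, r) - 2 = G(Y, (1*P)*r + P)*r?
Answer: 12726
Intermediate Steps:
Y = 3 (Y = 4 - 1 = 3)
G(X, o) = X² + 2*o
t(P, r) = 2 + r*(9 + 2*P + 2*P*r) (t(P, r) = 2 + (3² + 2*((1*P)*r + P))*r = 2 + (9 + 2*(P*r + P))*r = 2 + (9 + 2*(P + P*r))*r = 2 + (9 + (2*P + 2*P*r))*r = 2 + (9 + 2*P + 2*P*r)*r = 2 + r*(9 + 2*P + 2*P*r))
-21*t(-6, 7) - 21 = -21*(2 + 7*(9 + 2*(-6)*(1 + 7))) - 21 = -21*(2 + 7*(9 + 2*(-6)*8)) - 21 = -21*(2 + 7*(9 - 96)) - 21 = -21*(2 + 7*(-87)) - 21 = -21*(2 - 609) - 21 = -21*(-607) - 21 = 12747 - 21 = 12726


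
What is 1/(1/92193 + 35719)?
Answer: 92193/3293041768 ≈ 2.7996e-5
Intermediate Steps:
1/(1/92193 + 35719) = 1/(3293041768/92193) = 92193/3293041768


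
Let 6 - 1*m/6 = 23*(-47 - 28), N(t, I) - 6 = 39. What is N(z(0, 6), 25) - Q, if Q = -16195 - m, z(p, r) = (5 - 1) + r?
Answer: 26626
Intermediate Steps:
z(p, r) = 4 + r
N(t, I) = 45 (N(t, I) = 6 + 39 = 45)
m = 10386 (m = 36 - 138*(-47 - 28) = 36 - 138*(-75) = 36 - 6*(-1725) = 36 + 10350 = 10386)
Q = -26581 (Q = -16195 - 1*10386 = -16195 - 10386 = -26581)
N(z(0, 6), 25) - Q = 45 - 1*(-26581) = 45 + 26581 = 26626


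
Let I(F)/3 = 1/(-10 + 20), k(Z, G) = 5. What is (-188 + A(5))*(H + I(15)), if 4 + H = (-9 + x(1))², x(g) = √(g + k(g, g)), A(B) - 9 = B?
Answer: -72471/5 + 3132*√6 ≈ -6822.4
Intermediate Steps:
I(F) = 3/10 (I(F) = 3/(-10 + 20) = 3/10)
A(B) = 9 + B
x(g) = √(5 + g) (x(g) = √(g + 5) = √(5 + g))
H = -4 + (-9 + √6)² (H = -4 + (-9 + √(5 + 1))² = -4 + (-9 + √6)² ≈ 38.909)
(-188 + A(5))*(H + I(15)) = (-188 + (9 + 5))*((83 - 18*√6) + 3/10) = (-188 + 14)*(833/10 - 18*√6) = -174*(833/10 - 18*√6) = -72471/5 + 3132*√6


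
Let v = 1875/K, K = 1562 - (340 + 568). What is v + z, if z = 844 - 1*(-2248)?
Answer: 674681/218 ≈ 3094.9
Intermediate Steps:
z = 3092 (z = 844 + 2248 = 3092)
K = 654 (K = 1562 - 1*908 = 1562 - 908 = 654)
v = 625/218 (v = 1875/654 = 1875*(1/654) = 625/218 ≈ 2.8670)
v + z = 625/218 + 3092 = 674681/218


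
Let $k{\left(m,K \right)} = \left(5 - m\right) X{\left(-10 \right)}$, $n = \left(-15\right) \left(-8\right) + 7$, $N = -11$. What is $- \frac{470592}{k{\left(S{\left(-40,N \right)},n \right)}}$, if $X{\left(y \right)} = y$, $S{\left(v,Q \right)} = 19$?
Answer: $- \frac{117648}{35} \approx -3361.4$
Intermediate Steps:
$n = 127$ ($n = 120 + 7 = 127$)
$k{\left(m,K \right)} = -50 + 10 m$ ($k{\left(m,K \right)} = \left(5 - m\right) \left(-10\right) = -50 + 10 m$)
$- \frac{470592}{k{\left(S{\left(-40,N \right)},n \right)}} = - \frac{470592}{-50 + 10 \cdot 19} = - \frac{470592}{-50 + 190} = - \frac{470592}{140} = \left(-470592\right) \frac{1}{140} = - \frac{117648}{35}$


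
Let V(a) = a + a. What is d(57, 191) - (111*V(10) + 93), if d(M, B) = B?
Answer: -2122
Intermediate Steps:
V(a) = 2*a
d(57, 191) - (111*V(10) + 93) = 191 - (111*(2*10) + 93) = 191 - (111*20 + 93) = 191 - (2220 + 93) = 191 - 1*2313 = 191 - 2313 = -2122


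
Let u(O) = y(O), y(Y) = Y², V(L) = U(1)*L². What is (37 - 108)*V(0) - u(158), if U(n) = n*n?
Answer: -24964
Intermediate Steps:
U(n) = n²
V(L) = L² (V(L) = 1²*L² = 1*L² = L²)
u(O) = O²
(37 - 108)*V(0) - u(158) = (37 - 108)*0² - 1*158² = -71*0 - 1*24964 = 0 - 24964 = -24964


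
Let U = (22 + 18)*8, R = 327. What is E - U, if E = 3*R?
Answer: 661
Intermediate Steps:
E = 981 (E = 3*327 = 981)
U = 320 (U = 40*8 = 320)
E - U = 981 - 1*320 = 981 - 320 = 661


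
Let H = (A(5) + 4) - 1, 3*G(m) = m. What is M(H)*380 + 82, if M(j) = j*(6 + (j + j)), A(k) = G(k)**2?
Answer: 3128722/81 ≈ 38626.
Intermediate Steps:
G(m) = m/3
A(k) = k**2/9 (A(k) = (k/3)**2 = k**2/9)
H = 52/9 (H = ((1/9)*5**2 + 4) - 1 = ((1/9)*25 + 4) - 1 = (25/9 + 4) - 1 = 61/9 - 1 = 52/9 ≈ 5.7778)
M(j) = j*(6 + 2*j)
M(H)*380 + 82 = (2*(52/9)*(3 + 52/9))*380 + 82 = (2*(52/9)*(79/9))*380 + 82 = (8216/81)*380 + 82 = 3122080/81 + 82 = 3128722/81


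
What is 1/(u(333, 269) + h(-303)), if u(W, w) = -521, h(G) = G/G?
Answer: -1/520 ≈ -0.0019231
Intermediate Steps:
h(G) = 1
1/(u(333, 269) + h(-303)) = 1/(-521 + 1) = 1/(-520) = -1/520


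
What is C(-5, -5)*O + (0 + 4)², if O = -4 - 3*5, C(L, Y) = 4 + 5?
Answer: -155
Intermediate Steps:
C(L, Y) = 9
O = -19 (O = -4 - 15 = -19)
C(-5, -5)*O + (0 + 4)² = 9*(-19) + (0 + 4)² = -171 + 4² = -171 + 16 = -155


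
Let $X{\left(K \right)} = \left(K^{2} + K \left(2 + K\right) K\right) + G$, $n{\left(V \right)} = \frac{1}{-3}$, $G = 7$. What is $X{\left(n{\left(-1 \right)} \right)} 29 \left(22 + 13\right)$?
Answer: $\frac{199955}{27} \approx 7405.7$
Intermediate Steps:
$n{\left(V \right)} = - \frac{1}{3}$
$X{\left(K \right)} = 7 + K^{2} + K^{2} \left(2 + K\right)$ ($X{\left(K \right)} = \left(K^{2} + K \left(2 + K\right) K\right) + 7 = \left(K^{2} + K^{2} \left(2 + K\right)\right) + 7 = 7 + K^{2} + K^{2} \left(2 + K\right)$)
$X{\left(n{\left(-1 \right)} \right)} 29 \left(22 + 13\right) = \left(7 + \left(- \frac{1}{3}\right)^{3} + 3 \left(- \frac{1}{3}\right)^{2}\right) 29 \left(22 + 13\right) = \left(7 - \frac{1}{27} + 3 \cdot \frac{1}{9}\right) 29 \cdot 35 = \left(7 - \frac{1}{27} + \frac{1}{3}\right) 29 \cdot 35 = \frac{197}{27} \cdot 29 \cdot 35 = \frac{5713}{27} \cdot 35 = \frac{199955}{27}$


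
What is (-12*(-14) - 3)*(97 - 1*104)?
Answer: -1155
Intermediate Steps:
(-12*(-14) - 3)*(97 - 1*104) = (168 - 3)*(97 - 104) = 165*(-7) = -1155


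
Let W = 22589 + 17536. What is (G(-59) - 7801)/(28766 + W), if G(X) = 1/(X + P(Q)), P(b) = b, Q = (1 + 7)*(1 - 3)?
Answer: -585076/5166825 ≈ -0.11324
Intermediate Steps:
W = 40125
Q = -16 (Q = 8*(-2) = -16)
G(X) = 1/(-16 + X) (G(X) = 1/(X - 16) = 1/(-16 + X))
(G(-59) - 7801)/(28766 + W) = (1/(-16 - 59) - 7801)/(28766 + 40125) = (1/(-75) - 7801)/68891 = (-1/75 - 7801)*(1/68891) = -585076/75*1/68891 = -585076/5166825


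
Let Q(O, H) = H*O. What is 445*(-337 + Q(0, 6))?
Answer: -149965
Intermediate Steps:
445*(-337 + Q(0, 6)) = 445*(-337 + 6*0) = 445*(-337 + 0) = 445*(-337) = -149965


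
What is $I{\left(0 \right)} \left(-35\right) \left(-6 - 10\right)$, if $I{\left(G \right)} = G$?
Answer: $0$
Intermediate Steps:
$I{\left(0 \right)} \left(-35\right) \left(-6 - 10\right) = 0 \left(-35\right) \left(-6 - 10\right) = 0 \left(-16\right) = 0$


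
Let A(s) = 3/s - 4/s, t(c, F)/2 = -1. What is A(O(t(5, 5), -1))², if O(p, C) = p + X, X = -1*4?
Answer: 1/36 ≈ 0.027778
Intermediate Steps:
t(c, F) = -2 (t(c, F) = 2*(-1) = -2)
X = -4
O(p, C) = -4 + p (O(p, C) = p - 4 = -4 + p)
A(s) = -1/s
A(O(t(5, 5), -1))² = (-1/(-4 - 2))² = (-1/(-6))² = (-1*(-⅙))² = (⅙)² = 1/36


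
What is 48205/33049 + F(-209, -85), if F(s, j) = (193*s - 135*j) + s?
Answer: -960719274/33049 ≈ -29070.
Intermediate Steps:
F(s, j) = -135*j + 194*s (F(s, j) = (-135*j + 193*s) + s = -135*j + 194*s)
48205/33049 + F(-209, -85) = 48205/33049 + (-135*(-85) + 194*(-209)) = 48205*(1/33049) + (11475 - 40546) = 48205/33049 - 29071 = -960719274/33049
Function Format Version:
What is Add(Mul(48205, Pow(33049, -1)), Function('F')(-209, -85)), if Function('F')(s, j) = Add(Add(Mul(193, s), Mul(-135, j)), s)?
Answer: Rational(-960719274, 33049) ≈ -29070.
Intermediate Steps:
Function('F')(s, j) = Add(Mul(-135, j), Mul(194, s)) (Function('F')(s, j) = Add(Add(Mul(-135, j), Mul(193, s)), s) = Add(Mul(-135, j), Mul(194, s)))
Add(Mul(48205, Pow(33049, -1)), Function('F')(-209, -85)) = Add(Mul(48205, Pow(33049, -1)), Add(Mul(-135, -85), Mul(194, -209))) = Add(Mul(48205, Rational(1, 33049)), Add(11475, -40546)) = Add(Rational(48205, 33049), -29071) = Rational(-960719274, 33049)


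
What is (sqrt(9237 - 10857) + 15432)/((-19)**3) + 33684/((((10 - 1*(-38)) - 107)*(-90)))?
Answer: 24849106/6070215 - 18*I*sqrt(5)/6859 ≈ 4.0936 - 0.0058681*I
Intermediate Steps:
(sqrt(9237 - 10857) + 15432)/((-19)**3) + 33684/((((10 - 1*(-38)) - 107)*(-90))) = (sqrt(-1620) + 15432)/(-6859) + 33684/((((10 + 38) - 107)*(-90))) = (18*I*sqrt(5) + 15432)*(-1/6859) + 33684/(((48 - 107)*(-90))) = (15432 + 18*I*sqrt(5))*(-1/6859) + 33684/((-59*(-90))) = (-15432/6859 - 18*I*sqrt(5)/6859) + 33684/5310 = (-15432/6859 - 18*I*sqrt(5)/6859) + 33684*(1/5310) = (-15432/6859 - 18*I*sqrt(5)/6859) + 5614/885 = 24849106/6070215 - 18*I*sqrt(5)/6859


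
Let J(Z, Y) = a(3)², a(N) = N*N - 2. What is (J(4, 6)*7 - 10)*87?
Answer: 28971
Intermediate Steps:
a(N) = -2 + N² (a(N) = N² - 2 = -2 + N²)
J(Z, Y) = 49 (J(Z, Y) = (-2 + 3²)² = (-2 + 9)² = 7² = 49)
(J(4, 6)*7 - 10)*87 = (49*7 - 10)*87 = (343 - 10)*87 = 333*87 = 28971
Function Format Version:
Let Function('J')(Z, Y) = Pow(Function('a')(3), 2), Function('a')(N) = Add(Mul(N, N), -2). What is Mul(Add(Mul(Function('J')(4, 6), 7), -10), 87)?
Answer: 28971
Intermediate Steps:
Function('a')(N) = Add(-2, Pow(N, 2)) (Function('a')(N) = Add(Pow(N, 2), -2) = Add(-2, Pow(N, 2)))
Function('J')(Z, Y) = 49 (Function('J')(Z, Y) = Pow(Add(-2, Pow(3, 2)), 2) = Pow(Add(-2, 9), 2) = Pow(7, 2) = 49)
Mul(Add(Mul(Function('J')(4, 6), 7), -10), 87) = Mul(Add(Mul(49, 7), -10), 87) = Mul(Add(343, -10), 87) = Mul(333, 87) = 28971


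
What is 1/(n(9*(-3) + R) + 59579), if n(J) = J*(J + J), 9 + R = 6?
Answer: 1/61379 ≈ 1.6292e-5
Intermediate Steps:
R = -3 (R = -9 + 6 = -3)
n(J) = 2*J**2 (n(J) = J*(2*J) = 2*J**2)
1/(n(9*(-3) + R) + 59579) = 1/(2*(9*(-3) - 3)**2 + 59579) = 1/(2*(-27 - 3)**2 + 59579) = 1/(2*(-30)**2 + 59579) = 1/(2*900 + 59579) = 1/(1800 + 59579) = 1/61379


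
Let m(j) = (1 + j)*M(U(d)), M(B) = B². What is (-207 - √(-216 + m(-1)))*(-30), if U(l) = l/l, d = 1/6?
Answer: 6210 + 180*I*√6 ≈ 6210.0 + 440.91*I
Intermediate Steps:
d = ⅙ ≈ 0.16667
U(l) = 1
m(j) = 1 + j (m(j) = (1 + j)*1² = (1 + j)*1 = 1 + j)
(-207 - √(-216 + m(-1)))*(-30) = (-207 - √(-216 + (1 - 1)))*(-30) = (-207 - √(-216 + 0))*(-30) = (-207 - √(-216))*(-30) = (-207 - 6*I*√6)*(-30) = 6210 + 180*I*√6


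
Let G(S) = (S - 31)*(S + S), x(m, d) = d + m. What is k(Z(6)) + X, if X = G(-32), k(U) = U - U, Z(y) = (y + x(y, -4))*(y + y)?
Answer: 4032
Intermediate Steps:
Z(y) = 2*y*(-4 + 2*y) (Z(y) = (y + (-4 + y))*(y + y) = (-4 + 2*y)*(2*y) = 2*y*(-4 + 2*y))
G(S) = 2*S*(-31 + S) (G(S) = (-31 + S)*(2*S) = 2*S*(-31 + S))
k(U) = 0
X = 4032 (X = 2*(-32)*(-31 - 32) = 2*(-32)*(-63) = 4032)
k(Z(6)) + X = 0 + 4032 = 4032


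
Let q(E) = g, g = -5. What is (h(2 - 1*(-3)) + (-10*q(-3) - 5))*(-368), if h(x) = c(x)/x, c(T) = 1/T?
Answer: -414368/25 ≈ -16575.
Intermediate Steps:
c(T) = 1/T
q(E) = -5
h(x) = x**(-2) (h(x) = 1/(x*x) = x**(-2))
(h(2 - 1*(-3)) + (-10*q(-3) - 5))*(-368) = ((2 - 1*(-3))**(-2) + (-10*(-5) - 5))*(-368) = ((2 + 3)**(-2) + (50 - 5))*(-368) = (5**(-2) + 45)*(-368) = (1/25 + 45)*(-368) = (1126/25)*(-368) = -414368/25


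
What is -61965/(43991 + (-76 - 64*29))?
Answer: -61965/42059 ≈ -1.4733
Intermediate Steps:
-61965/(43991 + (-76 - 64*29)) = -61965/(43991 + (-76 - 1856)) = -61965/(43991 - 1932) = -61965/42059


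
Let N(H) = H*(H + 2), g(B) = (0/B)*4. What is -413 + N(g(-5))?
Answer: -413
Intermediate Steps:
g(B) = 0 (g(B) = 0*4 = 0)
N(H) = H*(2 + H)
-413 + N(g(-5)) = -413 + 0*(2 + 0) = -413 + 0*2 = -413 + 0 = -413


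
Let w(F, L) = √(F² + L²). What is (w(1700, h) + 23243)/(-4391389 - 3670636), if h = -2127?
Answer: -23243/8062025 - √7414129/8062025 ≈ -0.0032208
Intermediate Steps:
(w(1700, h) + 23243)/(-4391389 - 3670636) = (√(1700² + (-2127)²) + 23243)/(-4391389 - 3670636) = (√(2890000 + 4524129) + 23243)/(-8062025) = (√7414129 + 23243)*(-1/8062025) = (23243 + √7414129)*(-1/8062025) = -23243/8062025 - √7414129/8062025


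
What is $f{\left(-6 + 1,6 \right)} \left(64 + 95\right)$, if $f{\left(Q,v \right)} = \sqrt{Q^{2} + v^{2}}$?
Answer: $159 \sqrt{61} \approx 1241.8$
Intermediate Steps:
$f{\left(-6 + 1,6 \right)} \left(64 + 95\right) = \sqrt{\left(-6 + 1\right)^{2} + 6^{2}} \left(64 + 95\right) = \sqrt{\left(-5\right)^{2} + 36} \cdot 159 = \sqrt{25 + 36} \cdot 159 = \sqrt{61} \cdot 159 = 159 \sqrt{61}$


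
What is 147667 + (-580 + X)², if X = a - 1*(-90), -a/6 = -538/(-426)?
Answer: 1992456931/5041 ≈ 3.9525e+5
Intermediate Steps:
a = -538/71 (a = -(-3228)/(-426) = -(-3228)*(-1)/426 = -6*269/213 = -538/71 ≈ -7.5775)
X = 5852/71 (X = -538/71 - 1*(-90) = -538/71 + 90 = 5852/71 ≈ 82.422)
147667 + (-580 + X)² = 147667 + (-580 + 5852/71)² = 147667 + (-35328/71)² = 147667 + 1248067584/5041 = 1992456931/5041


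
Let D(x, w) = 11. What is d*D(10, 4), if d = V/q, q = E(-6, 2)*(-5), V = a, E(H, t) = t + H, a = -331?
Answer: -3641/20 ≈ -182.05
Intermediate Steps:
E(H, t) = H + t
V = -331
q = 20 (q = (-6 + 2)*(-5) = -4*(-5) = 20)
d = -331/20 ≈ -16.550
d*D(10, 4) = -331/20*11 = -3641/20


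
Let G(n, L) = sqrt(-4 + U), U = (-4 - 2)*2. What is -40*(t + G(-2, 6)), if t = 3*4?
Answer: -480 - 160*I ≈ -480.0 - 160.0*I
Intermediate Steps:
U = -12 (U = -6*2 = -12)
G(n, L) = 4*I (G(n, L) = sqrt(-4 - 12) = sqrt(-16) = 4*I)
t = 12
-40*(t + G(-2, 6)) = -40*(12 + 4*I) = -480 - 160*I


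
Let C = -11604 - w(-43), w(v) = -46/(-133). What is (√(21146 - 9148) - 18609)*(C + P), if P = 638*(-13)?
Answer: 49248346320/133 - 2646480*√11998/133 ≈ 3.6811e+8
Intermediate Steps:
P = -8294
w(v) = 46/133 (w(v) = -46*(-1/133) = 46/133)
C = -1543378/133 (C = -11604 - 1*46/133 = -11604 - 46/133 = -1543378/133 ≈ -11604.)
(√(21146 - 9148) - 18609)*(C + P) = (√(21146 - 9148) - 18609)*(-1543378/133 - 8294) = (√11998 - 18609)*(-2646480/133) = (-18609 + √11998)*(-2646480/133) = 49248346320/133 - 2646480*√11998/133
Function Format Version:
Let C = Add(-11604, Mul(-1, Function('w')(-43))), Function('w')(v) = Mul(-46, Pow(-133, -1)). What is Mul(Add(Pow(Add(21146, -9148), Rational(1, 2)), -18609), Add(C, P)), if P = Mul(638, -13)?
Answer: Add(Rational(49248346320, 133), Mul(Rational(-2646480, 133), Pow(11998, Rational(1, 2)))) ≈ 3.6811e+8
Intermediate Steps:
P = -8294
Function('w')(v) = Rational(46, 133) (Function('w')(v) = Mul(-46, Rational(-1, 133)) = Rational(46, 133))
C = Rational(-1543378, 133) (C = Add(-11604, Mul(-1, Rational(46, 133))) = Add(-11604, Rational(-46, 133)) = Rational(-1543378, 133) ≈ -11604.)
Mul(Add(Pow(Add(21146, -9148), Rational(1, 2)), -18609), Add(C, P)) = Mul(Add(Pow(Add(21146, -9148), Rational(1, 2)), -18609), Add(Rational(-1543378, 133), -8294)) = Mul(Add(Pow(11998, Rational(1, 2)), -18609), Rational(-2646480, 133)) = Mul(Add(-18609, Pow(11998, Rational(1, 2))), Rational(-2646480, 133)) = Add(Rational(49248346320, 133), Mul(Rational(-2646480, 133), Pow(11998, Rational(1, 2))))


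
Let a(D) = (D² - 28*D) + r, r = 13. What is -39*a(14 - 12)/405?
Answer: 169/45 ≈ 3.7556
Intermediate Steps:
a(D) = 13 + D² - 28*D (a(D) = (D² - 28*D) + 13 = 13 + D² - 28*D)
-39*a(14 - 12)/405 = -39*(13 + (14 - 12)² - 28*(14 - 12))/405 = -39*(13 + 2² - 28*2)/405 = -39*(13 + 4 - 56)/405 = -(-1521)/405 = -39*(-13/135) = 169/45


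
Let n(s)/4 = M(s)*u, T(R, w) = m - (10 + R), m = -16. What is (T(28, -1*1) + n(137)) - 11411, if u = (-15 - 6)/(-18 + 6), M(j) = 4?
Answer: -11437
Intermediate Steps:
u = 7/4 (u = -21/(-12) = -21*(-1/12) = 7/4 ≈ 1.7500)
T(R, w) = -26 - R (T(R, w) = -16 - (10 + R) = -16 + (-10 - R) = -26 - R)
n(s) = 28 (n(s) = 4*(4*(7/4)) = 4*7 = 28)
(T(28, -1*1) + n(137)) - 11411 = ((-26 - 1*28) + 28) - 11411 = ((-26 - 28) + 28) - 11411 = (-54 + 28) - 11411 = -26 - 11411 = -11437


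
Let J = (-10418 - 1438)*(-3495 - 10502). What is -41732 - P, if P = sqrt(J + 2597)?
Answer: -41732 - sqrt(165951029) ≈ -54614.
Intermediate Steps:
J = 165948432 (J = -11856*(-13997) = 165948432)
P = sqrt(165951029) (P = sqrt(165948432 + 2597) = sqrt(165951029) ≈ 12882.)
-41732 - P = -41732 - sqrt(165951029)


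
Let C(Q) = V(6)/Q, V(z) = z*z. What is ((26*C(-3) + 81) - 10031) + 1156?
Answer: -9106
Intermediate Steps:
V(z) = z**2
C(Q) = 36/Q (C(Q) = 6**2/Q = 36/Q)
((26*C(-3) + 81) - 10031) + 1156 = ((26*(36/(-3)) + 81) - 10031) + 1156 = ((26*(36*(-1/3)) + 81) - 10031) + 1156 = ((26*(-12) + 81) - 10031) + 1156 = ((-312 + 81) - 10031) + 1156 = (-231 - 10031) + 1156 = -10262 + 1156 = -9106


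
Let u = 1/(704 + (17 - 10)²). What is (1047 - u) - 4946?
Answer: -2935948/753 ≈ -3899.0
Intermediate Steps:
u = 1/753 (u = 1/(704 + 7²) = 1/(704 + 49) = 1/753 ≈ 0.0013280)
(1047 - u) - 4946 = (1047 - 1*1/753) - 4946 = (1047 - 1/753) - 4946 = 788390/753 - 4946 = -2935948/753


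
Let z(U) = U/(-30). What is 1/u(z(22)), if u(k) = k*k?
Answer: 225/121 ≈ 1.8595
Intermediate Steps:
z(U) = -U/30 (z(U) = U*(-1/30) = -U/30)
u(k) = k**2
1/u(z(22)) = 1/((-1/30*22)**2) = 1/((-11/15)**2) = 1/(121/225) = 225/121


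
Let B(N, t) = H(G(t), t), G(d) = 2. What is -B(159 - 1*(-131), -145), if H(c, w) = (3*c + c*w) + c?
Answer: 282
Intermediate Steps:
H(c, w) = 4*c + c*w
B(N, t) = 8 + 2*t (B(N, t) = 2*(4 + t) = 8 + 2*t)
-B(159 - 1*(-131), -145) = -(8 + 2*(-145)) = -(8 - 290) = -1*(-282) = 282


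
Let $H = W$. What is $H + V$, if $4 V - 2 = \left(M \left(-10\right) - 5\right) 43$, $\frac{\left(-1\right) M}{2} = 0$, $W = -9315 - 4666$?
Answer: $- \frac{56137}{4} \approx -14034.0$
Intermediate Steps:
$W = -13981$ ($W = -9315 - 4666 = -13981$)
$M = 0$ ($M = \left(-2\right) 0 = 0$)
$H = -13981$
$V = - \frac{213}{4}$ ($V = \frac{1}{2} + \frac{\left(0 \left(-10\right) - 5\right) 43}{4} = \frac{1}{2} + \frac{\left(0 - 5\right) 43}{4} = \frac{1}{2} + \frac{\left(-5\right) 43}{4} = \frac{1}{2} + \frac{1}{4} \left(-215\right) = \frac{1}{2} - \frac{215}{4} = - \frac{213}{4} \approx -53.25$)
$H + V = -13981 - \frac{213}{4} = - \frac{56137}{4}$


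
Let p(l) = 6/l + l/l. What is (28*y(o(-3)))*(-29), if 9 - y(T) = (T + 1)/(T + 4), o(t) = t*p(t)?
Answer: -6844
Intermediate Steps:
p(l) = 1 + 6/l (p(l) = 6/l + 1 = 1 + 6/l)
o(t) = 6 + t (o(t) = t*((6 + t)/t) = 6 + t)
y(T) = 9 - (1 + T)/(4 + T) (y(T) = 9 - (T + 1)/(T + 4) = 9 - (1 + T)/(4 + T))
(28*y(o(-3)))*(-29) = (28*((35 + 8*(6 - 3))/(4 + (6 - 3))))*(-29) = (28*((35 + 8*3)/(4 + 3)))*(-29) = (28*((35 + 24)/7))*(-29) = (28*((⅐)*59))*(-29) = (28*(59/7))*(-29) = 236*(-29) = -6844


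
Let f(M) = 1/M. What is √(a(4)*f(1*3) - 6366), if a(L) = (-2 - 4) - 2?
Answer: I*√57318/3 ≈ 79.804*I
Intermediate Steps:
a(L) = -8 (a(L) = -6 - 2 = -8)
√(a(4)*f(1*3) - 6366) = √(-8/(1*3) - 6366) = √(-8/3 - 6366) = √(-19106/3) = I*√57318/3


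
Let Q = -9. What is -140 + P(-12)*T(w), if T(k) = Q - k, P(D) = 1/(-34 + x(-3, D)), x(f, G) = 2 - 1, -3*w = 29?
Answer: -13862/99 ≈ -140.02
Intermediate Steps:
w = -29/3 (w = -⅓*29 = -29/3 ≈ -9.6667)
x(f, G) = 1
P(D) = -1/33 (P(D) = 1/(-34 + 1) = 1/(-33) = -1/33)
T(k) = -9 - k
-140 + P(-12)*T(w) = -140 - (-9 - 1*(-29/3))/33 = -140 - (-9 + 29/3)/33 = -140 - 1/33*⅔ = -140 - 2/99 = -13862/99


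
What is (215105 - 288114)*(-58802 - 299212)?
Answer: 26138244126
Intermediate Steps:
(215105 - 288114)*(-58802 - 299212) = -73009*(-358014) = 26138244126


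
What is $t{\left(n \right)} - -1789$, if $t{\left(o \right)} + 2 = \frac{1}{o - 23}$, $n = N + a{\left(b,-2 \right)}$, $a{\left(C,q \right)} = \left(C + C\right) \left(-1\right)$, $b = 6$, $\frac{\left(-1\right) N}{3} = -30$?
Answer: $\frac{98286}{55} \approx 1787.0$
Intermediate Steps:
$N = 90$ ($N = \left(-3\right) \left(-30\right) = 90$)
$a{\left(C,q \right)} = - 2 C$ ($a{\left(C,q \right)} = 2 C \left(-1\right) = - 2 C$)
$n = 78$ ($n = 90 - 12 = 78$)
$t{\left(o \right)} = -2 + \frac{1}{-23 + o}$ ($t{\left(o \right)} = -2 + \frac{1}{o - 23} = -2 + \frac{1}{-23 + o}$)
$t{\left(n \right)} - -1789 = \frac{47 - 156}{-23 + 78} - -1789 = \frac{47 - 156}{55} + 1789 = \frac{1}{55} \left(-109\right) + 1789 = - \frac{109}{55} + 1789 = \frac{98286}{55}$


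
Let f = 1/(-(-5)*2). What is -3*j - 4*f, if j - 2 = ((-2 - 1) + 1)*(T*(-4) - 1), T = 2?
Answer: -302/5 ≈ -60.400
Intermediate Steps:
f = ⅒ (f = 1/(-5*(-2)) = 1/10 = ⅒ ≈ 0.10000)
j = 20 (j = 2 + ((-2 - 1) + 1)*(2*(-4) - 1) = 2 + (-3 + 1)*(-8 - 1) = 2 - 2*(-9) = 2 + 18 = 20)
-3*j - 4*f = -3*20 - 4*⅒ = -60 - ⅖ = -302/5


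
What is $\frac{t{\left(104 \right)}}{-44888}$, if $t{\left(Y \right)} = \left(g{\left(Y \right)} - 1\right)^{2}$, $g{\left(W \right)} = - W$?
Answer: $- \frac{11025}{44888} \approx -0.24561$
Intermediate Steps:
$t{\left(Y \right)} = \left(-1 - Y\right)^{2}$ ($t{\left(Y \right)} = \left(- Y - 1\right)^{2} = \left(-1 - Y\right)^{2}$)
$\frac{t{\left(104 \right)}}{-44888} = \frac{\left(1 + 104\right)^{2}}{-44888} = 105^{2} \left(- \frac{1}{44888}\right) = 11025 \left(- \frac{1}{44888}\right) = - \frac{11025}{44888}$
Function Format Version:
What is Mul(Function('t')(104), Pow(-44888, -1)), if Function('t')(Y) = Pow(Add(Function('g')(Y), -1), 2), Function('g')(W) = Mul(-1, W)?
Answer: Rational(-11025, 44888) ≈ -0.24561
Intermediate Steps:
Function('t')(Y) = Pow(Add(-1, Mul(-1, Y)), 2) (Function('t')(Y) = Pow(Add(Mul(-1, Y), -1), 2) = Pow(Add(-1, Mul(-1, Y)), 2))
Mul(Function('t')(104), Pow(-44888, -1)) = Mul(Pow(Add(1, 104), 2), Pow(-44888, -1)) = Mul(Pow(105, 2), Rational(-1, 44888)) = Mul(11025, Rational(-1, 44888)) = Rational(-11025, 44888)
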